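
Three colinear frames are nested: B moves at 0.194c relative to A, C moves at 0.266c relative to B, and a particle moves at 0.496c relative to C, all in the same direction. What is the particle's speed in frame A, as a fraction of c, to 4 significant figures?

u ≈ 0.7670c

Compose boost 2: (0.266 + 0.194)/(1 + 0.266×0.194) = 0.4600/1.05160 = 0.437427
Compose boost 3: (0.496 + 0.437427)/(1 + 0.496×0.437427) = 0.933427/1.21696 = 0.7670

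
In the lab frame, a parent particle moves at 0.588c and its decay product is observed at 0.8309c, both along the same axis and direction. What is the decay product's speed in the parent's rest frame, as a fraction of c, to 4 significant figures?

Inverse velocity addition: u' = (u − v)/(1 − uv/c²)
= (0.8309 − 0.588)/(1 − 0.8309×0.588) = 0.2429/0.511431 = 0.4749

u' ≈ 0.4749c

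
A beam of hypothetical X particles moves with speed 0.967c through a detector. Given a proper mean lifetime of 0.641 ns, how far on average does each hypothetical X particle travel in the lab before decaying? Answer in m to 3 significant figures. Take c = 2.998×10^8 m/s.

d ≈ 0.729 m

γ = 1/√(1 − 0.967²) = 3.9250
Dilated lifetime: Δt = γτ₀ = 3.9250 × 0.641 ns = 2.5159 ns
d = vΔt = 0.967c × 2.5159 ns = 2.8991×10^8 m/s × 2.5159×10^-9 s = 0.729 m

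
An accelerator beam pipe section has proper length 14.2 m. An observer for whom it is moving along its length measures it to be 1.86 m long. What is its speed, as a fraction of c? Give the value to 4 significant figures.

γ = L₀/L = 14.2/1.86 = 7.63441
β = √(1 − 1/γ²) = 0.9914

β ≈ 0.9914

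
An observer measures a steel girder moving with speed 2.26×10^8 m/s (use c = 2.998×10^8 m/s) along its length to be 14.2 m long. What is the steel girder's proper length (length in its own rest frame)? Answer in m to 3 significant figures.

L₀ ≈ 21.6 m

β = v/c = 2.26×10^8 / 2.998×10^8 = 0.75384
γ = 1/√(1 − 0.75384²) = 1.5219
L₀ = γL = 1.5219 × 14.2 = 21.6 m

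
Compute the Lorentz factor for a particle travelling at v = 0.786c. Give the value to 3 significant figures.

γ = 1/√(1 − β²) = 1/√(1 − 0.786²) = 1/√(0.38220) = 1.62

γ ≈ 1.62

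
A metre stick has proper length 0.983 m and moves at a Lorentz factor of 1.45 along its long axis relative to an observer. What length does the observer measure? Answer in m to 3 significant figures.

γ = 1.45 (given)
Length contraction: L = L₀/γ = 0.983/1.45 = 0.678 m

L ≈ 0.678 m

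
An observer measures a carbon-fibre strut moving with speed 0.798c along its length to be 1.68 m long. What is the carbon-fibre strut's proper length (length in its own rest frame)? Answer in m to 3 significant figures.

L₀ ≈ 2.79 m

γ = 1/√(1 − 0.798²) = 1.6593
L₀ = γL = 1.6593 × 1.68 = 2.79 m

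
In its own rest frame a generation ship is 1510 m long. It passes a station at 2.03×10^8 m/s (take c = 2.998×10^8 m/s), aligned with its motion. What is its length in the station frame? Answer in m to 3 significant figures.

L ≈ 1110 m

β = v/c = 2.03×10^8 / 2.998×10^8 = 0.67712
γ = 1/√(1 − 0.67712²) = 1.3589
Length contraction: L = L₀/γ = 1510/1.3589 = 1110 m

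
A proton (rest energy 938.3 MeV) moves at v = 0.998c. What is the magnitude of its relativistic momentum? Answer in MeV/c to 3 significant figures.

p ≈ 14800 MeV/c

γ = 1/√(1 − 0.998²) = 15.819
p = γβm₀c = 15.819 × 0.998 × 938.3 MeV/c = 14800 MeV/c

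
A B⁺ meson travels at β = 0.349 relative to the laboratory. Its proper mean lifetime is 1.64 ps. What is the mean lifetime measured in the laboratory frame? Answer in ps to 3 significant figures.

γ = 1/√(1 − 0.349²) = 1.0671
Time dilation: Δt = γτ₀ = 1.0671 × 1.64 ps = 1.75 ps

Δt ≈ 1.75 ps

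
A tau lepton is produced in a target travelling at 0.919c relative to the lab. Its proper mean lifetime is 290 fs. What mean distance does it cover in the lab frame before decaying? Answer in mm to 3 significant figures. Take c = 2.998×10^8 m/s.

γ = 1/√(1 − 0.919²) = 2.5364
Dilated lifetime: Δt = γτ₀ = 2.5364 × 290 fs = 735.56 fs
d = vΔt = 0.919c × 735.56 fs = 2.7552×10^8 m/s × 7.3556×10^-13 s = 0.203 mm

d ≈ 0.203 mm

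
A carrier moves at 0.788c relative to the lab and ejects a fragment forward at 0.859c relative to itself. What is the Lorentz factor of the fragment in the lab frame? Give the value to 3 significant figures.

γ ≈ 5.32

u_lab = (0.859 + 0.788)/(1 + 0.859×0.788) = 1.647/1.67689 = 0.982174
γ = 1/√(1 − 0.982174²) = 5.32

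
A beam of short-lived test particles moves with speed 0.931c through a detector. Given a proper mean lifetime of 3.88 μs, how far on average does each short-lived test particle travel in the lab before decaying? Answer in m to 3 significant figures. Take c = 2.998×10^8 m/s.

d ≈ 2970 m

γ = 1/√(1 − 0.931²) = 2.7396
Dilated lifetime: Δt = γτ₀ = 2.7396 × 3.88 μs = 10.630 μs
d = vΔt = 0.931c × 10.630 μs = 2.7911×10^8 m/s × 1.0630×10^-5 s = 2970 m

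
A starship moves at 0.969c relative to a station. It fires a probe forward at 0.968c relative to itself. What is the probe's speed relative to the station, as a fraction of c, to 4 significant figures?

u ≈ 0.9995c

Relativistic velocity addition: u = (u' + v)/(1 + u'v/c²)
= (0.968 + 0.969)/(1 + 0.968×0.969) = 1.937/1.93799 = 0.9995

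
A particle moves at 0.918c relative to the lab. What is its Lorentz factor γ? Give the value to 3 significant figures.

γ ≈ 2.52

γ = 1/√(1 − β²) = 1/√(1 − 0.918²) = 1/√(0.15728) = 2.52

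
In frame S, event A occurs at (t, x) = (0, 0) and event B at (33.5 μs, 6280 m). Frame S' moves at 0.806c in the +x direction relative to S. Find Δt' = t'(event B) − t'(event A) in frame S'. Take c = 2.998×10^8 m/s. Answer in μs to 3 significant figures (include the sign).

γ = 1/√(1 − 0.806²) = 1.6894
Δt' = γ(Δt − vΔx/c²) = 1.6894 × (33.5 μs − 0.806×6280 m / (2.998×10^8 m/s))
= 1.6894 × (16.616 μs) = 28.1 μs

Δt' ≈ 28.1 μs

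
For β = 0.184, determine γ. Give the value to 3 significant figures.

γ = 1/√(1 − β²) = 1/√(1 − 0.184²) = 1/√(0.96614) = 1.02

γ ≈ 1.02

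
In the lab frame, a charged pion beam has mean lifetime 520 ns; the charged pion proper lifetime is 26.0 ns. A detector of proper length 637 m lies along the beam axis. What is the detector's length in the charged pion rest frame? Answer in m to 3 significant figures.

Time dilation ⇒ γ = Δt/τ₀ = 520/26.0 = 20.000
Length contraction: L = L₀/γ = 637/20.000 = 31.9 m

L ≈ 31.9 m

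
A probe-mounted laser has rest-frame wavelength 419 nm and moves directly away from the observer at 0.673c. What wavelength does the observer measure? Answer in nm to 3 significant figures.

Relativistic Doppler: λ_obs = λ_src √((1+β)/(1−β))
= 419 × √(1.6730/0.32700) = 419 × 2.2619 = 948 nm

λ_obs ≈ 948 nm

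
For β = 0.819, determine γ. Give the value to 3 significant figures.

γ = 1/√(1 − β²) = 1/√(1 − 0.819²) = 1/√(0.32924) = 1.74

γ ≈ 1.74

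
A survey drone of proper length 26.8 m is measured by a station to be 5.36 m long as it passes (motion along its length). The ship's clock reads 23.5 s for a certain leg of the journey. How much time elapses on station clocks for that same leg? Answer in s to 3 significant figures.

Δt ≈ 118 s

Length contraction ⇒ γ = L₀/L = 26.8/5.36 = 5.0000
Time dilation: Δt = γτ₀ = 5.0000 × 23.5 s = 118 s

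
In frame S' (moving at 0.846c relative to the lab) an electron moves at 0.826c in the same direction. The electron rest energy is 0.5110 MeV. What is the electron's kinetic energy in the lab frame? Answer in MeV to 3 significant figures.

K ≈ 2.38 MeV

u_lab = (0.826 + 0.846)/(1 + 0.826×0.846) = 0.984226
γ = 1/√(1 − 0.984226²) = 5.6525
K = (γ − 1)m₀c² = (5.6525 − 1) × 0.5110 = 4.6525 × 0.5110 = 2.38 MeV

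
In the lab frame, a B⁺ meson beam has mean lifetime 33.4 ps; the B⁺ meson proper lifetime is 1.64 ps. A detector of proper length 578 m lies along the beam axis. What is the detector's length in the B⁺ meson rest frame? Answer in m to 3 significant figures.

L ≈ 28.4 m

Time dilation ⇒ γ = Δt/τ₀ = 33.4/1.64 = 20.366
Length contraction: L = L₀/γ = 578/20.366 = 28.4 m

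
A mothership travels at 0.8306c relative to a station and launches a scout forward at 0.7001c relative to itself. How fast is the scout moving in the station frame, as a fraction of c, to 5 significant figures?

u ≈ 0.96788c

Compose boost 2: (0.7001 + 0.8306)/(1 + 0.7001×0.8306) = 1.5307/1.581503 = 0.96788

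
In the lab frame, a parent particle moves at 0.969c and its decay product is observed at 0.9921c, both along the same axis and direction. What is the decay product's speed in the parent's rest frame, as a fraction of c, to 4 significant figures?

Inverse velocity addition: u' = (u − v)/(1 − uv/c²)
= (0.9921 − 0.969)/(1 − 0.9921×0.969) = 0.02310/0.0386551 = 0.5976

u' ≈ 0.5976c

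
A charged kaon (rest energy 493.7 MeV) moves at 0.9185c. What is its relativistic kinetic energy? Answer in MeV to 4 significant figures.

γ = 1/√(1 − 0.9185²) = 2.52895
K = (γ − 1)m₀c² = (2.52895 − 1) × 493.7 MeV = 1.52895 × 493.7 MeV = 754.8 MeV

K ≈ 754.8 MeV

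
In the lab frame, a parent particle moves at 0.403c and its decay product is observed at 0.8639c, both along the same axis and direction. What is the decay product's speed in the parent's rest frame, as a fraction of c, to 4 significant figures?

Inverse velocity addition: u' = (u − v)/(1 − uv/c²)
= (0.8639 − 0.403)/(1 − 0.8639×0.403) = 0.4609/0.651848 = 0.7071

u' ≈ 0.7071c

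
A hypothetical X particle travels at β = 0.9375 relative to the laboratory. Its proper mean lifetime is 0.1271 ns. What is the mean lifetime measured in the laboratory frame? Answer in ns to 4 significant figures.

γ = 1/√(1 − 0.9375²) = 2.87368
Time dilation: Δt = γτ₀ = 2.87368 × 0.1271 ns = 0.3652 ns

Δt ≈ 0.3652 ns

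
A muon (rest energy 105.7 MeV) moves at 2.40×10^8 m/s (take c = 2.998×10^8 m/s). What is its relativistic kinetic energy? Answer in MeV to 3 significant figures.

β = v/c = 2.40×10^8 / 2.998×10^8 = 0.80053
γ = 1/√(1 − 0.80053²) = 1.6686
K = (γ − 1)m₀c² = (1.6686 − 1) × 105.7 MeV = 0.66865 × 105.7 MeV = 70.7 MeV

K ≈ 70.7 MeV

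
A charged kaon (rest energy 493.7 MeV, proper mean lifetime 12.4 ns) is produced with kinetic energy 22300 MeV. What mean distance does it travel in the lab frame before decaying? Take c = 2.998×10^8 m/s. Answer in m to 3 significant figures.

d ≈ 172 m

γ = 1 + K/(m₀c²) = 1 + 22300/493.7 = 46.169
β = √(1 − 1/γ²) = 0.99977
Dilated lifetime: γτ₀ = 46.169 × 12.4 ns = 572.50 ns
d = βc·γτ₀ = 0.99977 × (2.998×10^8 m/s) × 5.7250×10^-7 s = 172 m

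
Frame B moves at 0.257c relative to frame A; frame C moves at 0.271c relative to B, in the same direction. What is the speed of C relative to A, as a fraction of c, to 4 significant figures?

u ≈ 0.4936c

Compose boost 2: (0.271 + 0.257)/(1 + 0.271×0.257) = 0.5280/1.06965 = 0.4936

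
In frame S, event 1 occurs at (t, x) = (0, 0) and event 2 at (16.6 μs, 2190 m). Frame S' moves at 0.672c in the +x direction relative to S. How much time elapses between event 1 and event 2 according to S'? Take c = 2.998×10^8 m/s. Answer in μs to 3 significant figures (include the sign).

γ = 1/√(1 − 0.672²) = 1.3503
Δt' = γ(Δt − vΔx/c²) = 1.3503 × (16.6 μs − 0.672×2190 m / (2.998×10^8 m/s))
= 1.3503 × (11.691 μs) = 15.8 μs

Δt' ≈ 15.8 μs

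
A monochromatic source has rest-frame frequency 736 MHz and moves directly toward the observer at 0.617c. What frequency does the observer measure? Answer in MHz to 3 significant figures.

f_obs ≈ 1510 MHz

Relativistic Doppler: f_obs = f_src √((1+β)/(1−β))
= 736 × √(1.6170/0.38300) = 736 × 2.0547 = 1510 MHz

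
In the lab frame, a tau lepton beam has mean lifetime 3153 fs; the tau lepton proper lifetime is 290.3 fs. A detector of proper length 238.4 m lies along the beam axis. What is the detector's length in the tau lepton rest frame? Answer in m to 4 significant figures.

L ≈ 21.95 m

Time dilation ⇒ γ = Δt/τ₀ = 3153/290.3 = 10.8612
Length contraction: L = L₀/γ = 238.4/10.8612 = 21.95 m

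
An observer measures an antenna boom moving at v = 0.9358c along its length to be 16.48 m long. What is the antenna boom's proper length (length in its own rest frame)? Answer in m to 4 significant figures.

γ = 1/√(1 − 0.9358²) = 2.83663
L₀ = γL = 2.83663 × 16.48 = 46.75 m

L₀ ≈ 46.75 m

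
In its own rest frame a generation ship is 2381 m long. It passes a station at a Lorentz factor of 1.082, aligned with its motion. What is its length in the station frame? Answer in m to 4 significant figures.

L ≈ 2201 m

γ = 1.082 (given)
Length contraction: L = L₀/γ = 2381/1.082 = 2201 m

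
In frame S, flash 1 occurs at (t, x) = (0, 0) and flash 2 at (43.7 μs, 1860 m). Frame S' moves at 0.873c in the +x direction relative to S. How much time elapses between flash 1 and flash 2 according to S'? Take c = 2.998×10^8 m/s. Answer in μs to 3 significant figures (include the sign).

Δt' ≈ 78.5 μs

γ = 1/√(1 − 0.873²) = 2.0504
Δt' = γ(Δt − vΔx/c²) = 2.0504 × (43.7 μs − 0.873×1860 m / (2.998×10^8 m/s))
= 2.0504 × (38.284 μs) = 78.5 μs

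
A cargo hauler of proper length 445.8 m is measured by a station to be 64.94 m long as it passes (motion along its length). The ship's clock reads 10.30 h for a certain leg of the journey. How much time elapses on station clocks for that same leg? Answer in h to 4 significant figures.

Length contraction ⇒ γ = L₀/L = 445.8/64.94 = 6.86480
Time dilation: Δt = γτ₀ = 6.86480 × 10.30 h = 70.71 h

Δt ≈ 70.71 h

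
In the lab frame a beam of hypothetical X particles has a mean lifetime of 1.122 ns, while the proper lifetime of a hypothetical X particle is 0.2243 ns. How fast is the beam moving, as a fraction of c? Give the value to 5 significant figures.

β ≈ 0.97981

γ = Δt/τ₀ = 1.122/0.2243 = 5.002229
β = √(1 − 1/γ²) = √(1 − 1/5.002229²) = 0.97981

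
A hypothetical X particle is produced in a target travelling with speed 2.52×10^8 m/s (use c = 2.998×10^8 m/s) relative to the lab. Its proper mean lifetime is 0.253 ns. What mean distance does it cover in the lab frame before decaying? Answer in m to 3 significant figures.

d ≈ 0.118 m

β = v/c = 2.52×10^8 / 2.998×10^8 = 0.84056
γ = 1/√(1 − 0.84056²) = 1.8460
Dilated lifetime: Δt = γτ₀ = 1.8460 × 0.253 ns = 0.46703 ns
d = vΔt = 0.84056c × 0.46703 ns = 2.5200×10^8 m/s × 4.6703×10^-10 s = 0.118 m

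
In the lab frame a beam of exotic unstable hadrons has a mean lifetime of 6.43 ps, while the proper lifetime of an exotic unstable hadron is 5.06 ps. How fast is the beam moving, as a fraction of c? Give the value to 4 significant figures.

β ≈ 0.6170

γ = Δt/τ₀ = 6.43/5.06 = 1.27075
β = √(1 − 1/γ²) = √(1 − 1/1.27075²) = 0.6170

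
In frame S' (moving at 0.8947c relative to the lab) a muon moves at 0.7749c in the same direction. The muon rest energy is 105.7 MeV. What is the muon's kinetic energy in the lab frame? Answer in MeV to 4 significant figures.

K ≈ 528.2 MeV

u_lab = (0.7749 + 0.8947)/(1 + 0.7749×0.8947) = 0.9860019
γ = 1/√(1 − 0.9860019²) = 5.99757
K = (γ − 1)m₀c² = (5.99757 − 1) × 105.7 = 4.99757 × 105.7 = 528.2 MeV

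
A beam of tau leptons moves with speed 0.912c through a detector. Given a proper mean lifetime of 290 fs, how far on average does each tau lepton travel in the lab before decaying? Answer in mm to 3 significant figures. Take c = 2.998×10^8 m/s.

γ = 1/√(1 − 0.912²) = 2.4379
Dilated lifetime: Δt = γτ₀ = 2.4379 × 290 fs = 706.99 fs
d = vΔt = 0.912c × 706.99 fs = 2.7342×10^8 m/s × 7.0699×10^-13 s = 0.193 mm

d ≈ 0.193 mm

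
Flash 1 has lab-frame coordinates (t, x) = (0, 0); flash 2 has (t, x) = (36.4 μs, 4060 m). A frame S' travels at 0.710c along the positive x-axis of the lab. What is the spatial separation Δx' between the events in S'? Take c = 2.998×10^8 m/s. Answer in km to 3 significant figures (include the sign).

Δx' ≈ -5.24 km

γ = 1/√(1 − 0.710²) = 1.4200
Δx' = γ(Δx − vΔt) = 1.4200 × (4060 m − 0.710×(2.998×10^8 m/s)×36.4×10^-6 s)
= 1.4200 × (-3688.0 m) = -5.24 km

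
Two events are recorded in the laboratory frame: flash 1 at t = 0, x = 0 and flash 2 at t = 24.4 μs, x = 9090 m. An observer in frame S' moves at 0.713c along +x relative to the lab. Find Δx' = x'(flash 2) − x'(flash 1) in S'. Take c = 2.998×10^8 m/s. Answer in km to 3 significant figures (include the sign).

γ = 1/√(1 − 0.713²) = 1.4262
Δx' = γ(Δx − vΔt) = 1.4262 × (9090 m − 0.713×(2.998×10^8 m/s)×24.4×10^-6 s)
= 1.4262 × (3874.3 m) = 5.53 km

Δx' ≈ 5.53 km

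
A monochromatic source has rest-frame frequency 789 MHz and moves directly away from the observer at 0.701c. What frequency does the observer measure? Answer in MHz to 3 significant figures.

Relativistic Doppler: f_obs = f_src √((1−β)/(1+β))
= 789 × √(0.29900/1.7010) = 789 × 0.41926 = 331 MHz

f_obs ≈ 331 MHz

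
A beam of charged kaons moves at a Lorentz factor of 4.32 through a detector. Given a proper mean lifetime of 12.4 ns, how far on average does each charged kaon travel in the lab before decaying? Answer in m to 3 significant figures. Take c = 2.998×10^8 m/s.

d ≈ 15.6 m

β = √(1 − 1/γ²) = √(1 − 1/4.32²) = 0.97284
Dilated lifetime: Δt = γτ₀ = 4.32 × 12.4 ns = 53.568 ns
d = vΔt = 0.97284c × 53.568 ns = 2.9166×10^8 m/s × 5.3568×10^-8 s = 15.6 m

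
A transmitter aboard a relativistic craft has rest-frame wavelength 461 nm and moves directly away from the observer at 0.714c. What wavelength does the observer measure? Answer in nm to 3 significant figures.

Relativistic Doppler: λ_obs = λ_src √((1+β)/(1−β))
= 461 × √(1.7140/0.28600) = 461 × 2.4481 = 1130 nm

λ_obs ≈ 1130 nm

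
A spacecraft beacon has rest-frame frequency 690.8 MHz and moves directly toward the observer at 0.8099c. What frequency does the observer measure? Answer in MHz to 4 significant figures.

f_obs ≈ 2132 MHz

Relativistic Doppler: f_obs = f_src √((1+β)/(1−β))
= 690.8 × √(1.80990/0.190100) = 690.8 × 3.08558 = 2132 MHz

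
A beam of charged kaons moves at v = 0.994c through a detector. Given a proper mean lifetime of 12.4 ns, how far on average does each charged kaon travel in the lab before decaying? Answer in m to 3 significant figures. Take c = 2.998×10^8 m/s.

d ≈ 33.8 m

γ = 1/√(1 − 0.994²) = 9.1424
Dilated lifetime: Δt = γτ₀ = 9.1424 × 12.4 ns = 113.37 ns
d = vΔt = 0.994c × 113.37 ns = 2.9800×10^8 m/s × 1.1337×10^-7 s = 33.8 m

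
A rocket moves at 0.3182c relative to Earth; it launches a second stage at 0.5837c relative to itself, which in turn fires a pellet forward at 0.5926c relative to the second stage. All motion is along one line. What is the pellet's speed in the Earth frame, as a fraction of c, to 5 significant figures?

Compose boost 2: (0.5837 + 0.3182)/(1 + 0.5837×0.3182) = 0.90190/1.185733 = 0.7606263
Compose boost 3: (0.5926 + 0.7606263)/(1 + 0.5926×0.7606263) = 1.353226/1.450747 = 0.93278

u ≈ 0.93278c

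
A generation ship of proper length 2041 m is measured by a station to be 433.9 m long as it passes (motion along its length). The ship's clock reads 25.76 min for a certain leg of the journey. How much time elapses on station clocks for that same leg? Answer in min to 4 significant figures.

Δt ≈ 121.2 min

Length contraction ⇒ γ = L₀/L = 2041/433.9 = 4.70385
Time dilation: Δt = γτ₀ = 4.70385 × 25.76 min = 121.2 min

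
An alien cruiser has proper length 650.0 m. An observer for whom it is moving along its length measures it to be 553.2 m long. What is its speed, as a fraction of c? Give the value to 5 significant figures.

β ≈ 0.52504

γ = L₀/L = 650.0/553.2 = 1.174982
β = √(1 − 1/γ²) = 0.52504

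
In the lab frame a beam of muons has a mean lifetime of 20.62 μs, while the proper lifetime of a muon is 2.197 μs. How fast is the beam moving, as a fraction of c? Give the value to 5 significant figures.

γ = Δt/τ₀ = 20.62/2.197 = 9.385526
β = √(1 − 1/γ²) = √(1 − 1/9.385526²) = 0.99431

β ≈ 0.99431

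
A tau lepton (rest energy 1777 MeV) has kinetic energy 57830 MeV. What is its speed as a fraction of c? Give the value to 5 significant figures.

β ≈ 0.99956

γ = 1 + K/(m₀c²) = 1 + 57830/1777 = 33.54361
β = √(1 − 1/γ²) = 0.99956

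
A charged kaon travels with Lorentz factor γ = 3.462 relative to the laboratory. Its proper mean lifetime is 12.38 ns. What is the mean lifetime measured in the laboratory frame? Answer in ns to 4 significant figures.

γ = 3.462 (given)
Time dilation: Δt = γτ₀ = 3.462 × 12.38 ns = 42.86 ns

Δt ≈ 42.86 ns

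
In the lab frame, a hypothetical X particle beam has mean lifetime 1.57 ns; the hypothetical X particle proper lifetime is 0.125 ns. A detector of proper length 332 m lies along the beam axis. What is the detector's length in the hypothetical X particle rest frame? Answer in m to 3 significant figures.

L ≈ 26.4 m

Time dilation ⇒ γ = Δt/τ₀ = 1.57/0.125 = 12.560
Length contraction: L = L₀/γ = 332/12.560 = 26.4 m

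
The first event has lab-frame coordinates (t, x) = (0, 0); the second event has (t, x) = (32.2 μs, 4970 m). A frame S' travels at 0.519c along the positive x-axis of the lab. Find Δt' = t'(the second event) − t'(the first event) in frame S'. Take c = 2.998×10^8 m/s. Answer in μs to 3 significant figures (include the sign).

Δt' ≈ 27.6 μs

γ = 1/√(1 − 0.519²) = 1.1699
Δt' = γ(Δt − vΔx/c²) = 1.1699 × (32.2 μs − 0.519×4970 m / (2.998×10^8 m/s))
= 1.1699 × (23.596 μs) = 27.6 μs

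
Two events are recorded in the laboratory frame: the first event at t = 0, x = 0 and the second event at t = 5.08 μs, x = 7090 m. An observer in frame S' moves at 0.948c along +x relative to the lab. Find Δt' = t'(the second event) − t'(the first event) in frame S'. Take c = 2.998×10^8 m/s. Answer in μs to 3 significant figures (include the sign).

γ = 1/√(1 − 0.948²) = 3.1420
Δt' = γ(Δt − vΔx/c²) = 3.1420 × (5.08 μs − 0.948×7090 m / (2.998×10^8 m/s))
= 3.1420 × (-17.339 μs) = -54.5 μs

Δt' ≈ -54.5 μs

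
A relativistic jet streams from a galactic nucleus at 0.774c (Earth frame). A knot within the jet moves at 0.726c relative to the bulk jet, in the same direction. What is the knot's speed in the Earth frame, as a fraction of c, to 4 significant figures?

Relativistic velocity addition: u = (u' + v)/(1 + u'v/c²)
= (0.726 + 0.774)/(1 + 0.726×0.774) = 1.500/1.56192 = 0.9604

u ≈ 0.9604c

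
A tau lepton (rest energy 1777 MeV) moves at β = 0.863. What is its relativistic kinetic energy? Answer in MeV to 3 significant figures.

γ = 1/√(1 − 0.863²) = 1.9794
K = (γ − 1)m₀c² = (1.9794 − 1) × 1777 MeV = 0.97940 × 1777 MeV = 1740 MeV

K ≈ 1740 MeV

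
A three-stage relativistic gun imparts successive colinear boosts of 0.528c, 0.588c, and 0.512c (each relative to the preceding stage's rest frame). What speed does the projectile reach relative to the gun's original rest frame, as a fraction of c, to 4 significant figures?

u ≈ 0.9496c

Compose boost 2: (0.588 + 0.528)/(1 + 0.588×0.528) = 1.116/1.31046 = 0.851607
Compose boost 3: (0.512 + 0.851607)/(1 + 0.512×0.851607) = 1.36361/1.43602 = 0.9496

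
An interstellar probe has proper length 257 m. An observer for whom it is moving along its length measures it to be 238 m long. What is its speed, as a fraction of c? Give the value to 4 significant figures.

β ≈ 0.3774

γ = L₀/L = 257/238 = 1.07983
β = √(1 − 1/γ²) = 0.3774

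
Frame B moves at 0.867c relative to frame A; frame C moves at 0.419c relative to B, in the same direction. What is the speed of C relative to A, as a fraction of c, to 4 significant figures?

Compose boost 2: (0.419 + 0.867)/(1 + 0.419×0.867) = 1.286/1.36327 = 0.9433

u ≈ 0.9433c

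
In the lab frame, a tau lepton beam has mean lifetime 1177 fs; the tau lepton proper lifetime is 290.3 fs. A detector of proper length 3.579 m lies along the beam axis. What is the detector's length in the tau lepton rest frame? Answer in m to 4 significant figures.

L ≈ 0.8827 m

Time dilation ⇒ γ = Δt/τ₀ = 1177/290.3 = 4.05443
Length contraction: L = L₀/γ = 3.579/4.05443 = 0.8827 m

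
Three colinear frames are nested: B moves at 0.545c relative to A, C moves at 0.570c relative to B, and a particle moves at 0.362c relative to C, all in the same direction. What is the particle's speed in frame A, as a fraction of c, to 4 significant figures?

Compose boost 2: (0.570 + 0.545)/(1 + 0.570×0.545) = 1.115/1.31065 = 0.850723
Compose boost 3: (0.362 + 0.850723)/(1 + 0.362×0.850723) = 1.21272/1.30796 = 0.9272

u ≈ 0.9272c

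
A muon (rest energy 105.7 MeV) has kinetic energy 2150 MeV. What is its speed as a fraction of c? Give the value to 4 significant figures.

β ≈ 0.9989

γ = 1 + K/(m₀c²) = 1 + 2150/105.7 = 21.3406
β = √(1 − 1/γ²) = 0.9989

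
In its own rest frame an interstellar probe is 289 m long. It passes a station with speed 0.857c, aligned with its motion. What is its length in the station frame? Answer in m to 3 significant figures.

L ≈ 149 m

γ = 1/√(1 − 0.857²) = 1.9406
Length contraction: L = L₀/γ = 289/1.9406 = 149 m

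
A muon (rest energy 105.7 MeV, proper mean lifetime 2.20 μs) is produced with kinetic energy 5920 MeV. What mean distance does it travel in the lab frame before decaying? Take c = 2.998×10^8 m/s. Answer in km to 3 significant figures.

d ≈ 37.6 km

γ = 1 + K/(m₀c²) = 1 + 5920/105.7 = 57.008
β = √(1 − 1/γ²) = 0.99985
Dilated lifetime: γτ₀ = 57.008 × 2.20 μs = 125.42 μs
d = βc·γτ₀ = 0.99985 × (2.998×10^8 m/s) × 0.00012542 s = 37.6 km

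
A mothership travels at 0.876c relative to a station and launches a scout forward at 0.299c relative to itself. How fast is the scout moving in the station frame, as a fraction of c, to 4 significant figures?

u ≈ 0.9311c

Compose boost 2: (0.299 + 0.876)/(1 + 0.299×0.876) = 1.175/1.26192 = 0.9311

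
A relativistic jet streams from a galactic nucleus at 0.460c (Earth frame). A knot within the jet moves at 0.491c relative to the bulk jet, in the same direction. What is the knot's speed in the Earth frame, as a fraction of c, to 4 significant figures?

Relativistic velocity addition: u = (u' + v)/(1 + u'v/c²)
= (0.491 + 0.460)/(1 + 0.491×0.460) = 0.9510/1.22586 = 0.7758

u ≈ 0.7758c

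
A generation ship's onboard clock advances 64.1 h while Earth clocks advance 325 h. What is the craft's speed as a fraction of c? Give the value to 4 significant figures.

γ = Δt/τ₀ = 325/64.1 = 5.07020
β = √(1 − 1/γ²) = √(1 − 1/5.07020²) = 0.9804

β ≈ 0.9804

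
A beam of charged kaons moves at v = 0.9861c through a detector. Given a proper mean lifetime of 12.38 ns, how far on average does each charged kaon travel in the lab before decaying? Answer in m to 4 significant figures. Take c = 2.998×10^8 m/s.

d ≈ 22.03 m

γ = 1/√(1 − 0.9861²) = 6.01855
Dilated lifetime: Δt = γτ₀ = 6.01855 × 12.38 ns = 74.5097 ns
d = vΔt = 0.9861c × 74.5097 ns = 2.95633×10^8 m/s × 7.45097×10^-8 s = 22.03 m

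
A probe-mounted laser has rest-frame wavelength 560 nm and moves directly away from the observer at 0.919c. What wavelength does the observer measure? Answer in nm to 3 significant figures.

λ_obs ≈ 2730 nm

Relativistic Doppler: λ_obs = λ_src √((1+β)/(1−β))
= 560 × √(1.9190/0.081000) = 560 × 4.8674 = 2730 nm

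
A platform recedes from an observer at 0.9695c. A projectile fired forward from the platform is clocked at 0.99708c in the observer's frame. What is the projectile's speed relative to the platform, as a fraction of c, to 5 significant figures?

u' ≈ 0.82746c

Inverse velocity addition: u' = (u − v)/(1 − uv/c²)
= (0.99708 − 0.9695)/(1 − 0.99708×0.9695) = 0.027580/0.03333094 = 0.82746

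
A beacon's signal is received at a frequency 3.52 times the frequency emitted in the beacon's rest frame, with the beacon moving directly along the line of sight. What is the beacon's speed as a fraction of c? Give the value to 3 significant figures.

β ≈ 0.851

f_obs/f_src = √((1+β)/(1−β)) = 3.52  ⇒  (1+β)/(1−β) = 12.390
β = |1 − D²|/(1 + D²) = |1 − 12.390|/(1 + 12.390) = 0.851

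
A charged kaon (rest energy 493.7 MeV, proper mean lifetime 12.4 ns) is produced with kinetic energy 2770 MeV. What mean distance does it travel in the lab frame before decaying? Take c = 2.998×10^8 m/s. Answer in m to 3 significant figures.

γ = 1 + K/(m₀c²) = 1 + 2770/493.7 = 6.6107
β = √(1 − 1/γ²) = 0.98849
Dilated lifetime: γτ₀ = 6.6107 × 12.4 ns = 81.973 ns
d = βc·γτ₀ = 0.98849 × (2.998×10^8 m/s) × 8.1973×10^-8 s = 24.3 m

d ≈ 24.3 m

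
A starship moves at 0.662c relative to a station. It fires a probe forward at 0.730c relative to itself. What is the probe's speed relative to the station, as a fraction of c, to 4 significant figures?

Relativistic velocity addition: u = (u' + v)/(1 + u'v/c²)
= (0.730 + 0.662)/(1 + 0.730×0.662) = 1.392/1.48326 = 0.9385

u ≈ 0.9385c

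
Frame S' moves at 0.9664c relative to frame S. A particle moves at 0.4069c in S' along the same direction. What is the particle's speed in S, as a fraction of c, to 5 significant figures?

Relativistic velocity addition: u = (u' + v)/(1 + u'v/c²)
= (0.4069 + 0.9664)/(1 + 0.4069×0.9664) = 1.3733/1.393228 = 0.98570

u ≈ 0.98570c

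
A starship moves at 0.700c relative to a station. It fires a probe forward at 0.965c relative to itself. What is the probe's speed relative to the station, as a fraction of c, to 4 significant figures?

Relativistic velocity addition: u = (u' + v)/(1 + u'v/c²)
= (0.965 + 0.700)/(1 + 0.965×0.700) = 1.665/1.67550 = 0.9937

u ≈ 0.9937c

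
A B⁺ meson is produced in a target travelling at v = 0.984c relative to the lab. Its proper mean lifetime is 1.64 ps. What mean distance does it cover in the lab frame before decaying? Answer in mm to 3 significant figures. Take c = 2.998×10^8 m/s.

d ≈ 2.72 mm

γ = 1/√(1 − 0.984²) = 5.6127
Dilated lifetime: Δt = γτ₀ = 5.6127 × 1.64 ps = 9.2048 ps
d = vΔt = 0.984c × 9.2048 ps = 2.9500×10^8 m/s × 9.2048×10^-12 s = 2.72 mm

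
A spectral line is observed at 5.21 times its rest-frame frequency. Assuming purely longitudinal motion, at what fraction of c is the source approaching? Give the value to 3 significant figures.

β ≈ 0.929

f_obs/f_src = √((1+β)/(1−β)) = 5.21  ⇒  (1+β)/(1−β) = 27.144
β = |1 − D²|/(1 + D²) = |1 − 27.144|/(1 + 27.144) = 0.929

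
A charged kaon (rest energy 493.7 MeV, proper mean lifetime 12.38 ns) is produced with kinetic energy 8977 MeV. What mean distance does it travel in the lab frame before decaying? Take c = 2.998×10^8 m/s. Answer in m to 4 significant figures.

γ = 1 + K/(m₀c²) = 1 + 8977/493.7 = 19.1831
β = √(1 − 1/γ²) = 0.998640
Dilated lifetime: γτ₀ = 19.1831 × 12.38 ns = 237.487 ns
d = βc·γτ₀ = 0.998640 × (2.998×10^8 m/s) × 2.37487×10^-7 s = 71.10 m

d ≈ 71.10 m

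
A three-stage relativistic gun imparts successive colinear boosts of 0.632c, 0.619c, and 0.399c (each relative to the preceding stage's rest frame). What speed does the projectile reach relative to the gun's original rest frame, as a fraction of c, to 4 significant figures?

Compose boost 2: (0.619 + 0.632)/(1 + 0.619×0.632) = 1.251/1.39121 = 0.899219
Compose boost 3: (0.399 + 0.899219)/(1 + 0.399×0.899219) = 1.29822/1.35879 = 0.9554

u ≈ 0.9554c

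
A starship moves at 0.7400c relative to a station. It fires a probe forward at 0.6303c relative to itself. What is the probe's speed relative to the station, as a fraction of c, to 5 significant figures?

u ≈ 0.93445c

Relativistic velocity addition: u = (u' + v)/(1 + u'v/c²)
= (0.6303 + 0.7400)/(1 + 0.6303×0.7400) = 1.3703/1.466422 = 0.93445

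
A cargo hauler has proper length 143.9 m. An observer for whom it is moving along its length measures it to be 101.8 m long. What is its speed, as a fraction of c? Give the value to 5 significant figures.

β ≈ 0.70678

γ = L₀/L = 143.9/101.8 = 1.413556
β = √(1 − 1/γ²) = 0.70678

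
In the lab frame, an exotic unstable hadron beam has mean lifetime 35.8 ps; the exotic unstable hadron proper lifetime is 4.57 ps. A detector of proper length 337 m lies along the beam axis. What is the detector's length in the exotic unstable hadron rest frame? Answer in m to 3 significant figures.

Time dilation ⇒ γ = Δt/τ₀ = 35.8/4.57 = 7.8337
Length contraction: L = L₀/γ = 337/7.8337 = 43.0 m

L ≈ 43.0 m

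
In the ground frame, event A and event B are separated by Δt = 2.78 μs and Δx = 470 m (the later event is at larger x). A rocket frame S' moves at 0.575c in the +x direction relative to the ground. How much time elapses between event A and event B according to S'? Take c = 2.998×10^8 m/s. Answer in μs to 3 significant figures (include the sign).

γ = 1/√(1 − 0.575²) = 1.2223
Δt' = γ(Δt − vΔx/c²) = 1.2223 × (2.78 μs − 0.575×470 m / (2.998×10^8 m/s))
= 1.2223 × (1.8786 μs) = 2.30 μs

Δt' ≈ 2.30 μs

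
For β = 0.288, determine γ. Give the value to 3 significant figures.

γ ≈ 1.04

γ = 1/√(1 − β²) = 1/√(1 − 0.288²) = 1/√(0.91706) = 1.04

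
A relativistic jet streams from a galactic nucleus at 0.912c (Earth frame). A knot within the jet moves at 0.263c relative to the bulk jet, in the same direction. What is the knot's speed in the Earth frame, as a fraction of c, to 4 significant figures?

Relativistic velocity addition: u = (u' + v)/(1 + u'v/c²)
= (0.263 + 0.912)/(1 + 0.263×0.912) = 1.175/1.23986 = 0.9477

u ≈ 0.9477c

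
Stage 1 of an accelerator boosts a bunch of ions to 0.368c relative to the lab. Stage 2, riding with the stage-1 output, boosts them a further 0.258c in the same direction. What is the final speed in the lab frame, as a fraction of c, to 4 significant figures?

u ≈ 0.5717c

Compose boost 2: (0.258 + 0.368)/(1 + 0.258×0.368) = 0.6260/1.09494 = 0.5717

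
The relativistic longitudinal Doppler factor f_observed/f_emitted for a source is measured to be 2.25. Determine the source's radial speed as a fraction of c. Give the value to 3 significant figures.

f_obs/f_src = √((1+β)/(1−β)) = 2.25  ⇒  (1+β)/(1−β) = 5.0625
β = |1 − D²|/(1 + D²) = |1 − 5.0625|/(1 + 5.0625) = 0.670

β ≈ 0.670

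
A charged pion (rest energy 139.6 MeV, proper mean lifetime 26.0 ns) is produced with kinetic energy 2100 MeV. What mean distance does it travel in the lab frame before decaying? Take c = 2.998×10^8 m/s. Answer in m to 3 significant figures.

d ≈ 125 m

γ = 1 + K/(m₀c²) = 1 + 2100/139.6 = 16.043
β = √(1 − 1/γ²) = 0.99806
Dilated lifetime: γτ₀ = 16.043 × 26.0 ns = 417.12 ns
d = βc·γτ₀ = 0.99806 × (2.998×10^8 m/s) × 4.1712×10^-7 s = 125 m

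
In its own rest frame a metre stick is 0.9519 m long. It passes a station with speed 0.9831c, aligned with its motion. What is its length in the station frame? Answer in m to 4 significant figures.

γ = 1/√(1 − 0.9831²) = 5.46241
Length contraction: L = L₀/γ = 0.9519/5.46241 = 0.1743 m

L ≈ 0.1743 m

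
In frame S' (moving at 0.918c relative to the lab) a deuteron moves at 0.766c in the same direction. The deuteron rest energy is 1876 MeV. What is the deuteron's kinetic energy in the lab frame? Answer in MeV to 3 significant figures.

u_lab = (0.766 + 0.918)/(1 + 0.766×0.918) = 0.988734
γ = 1/√(1 − 0.988734²) = 6.6808
K = (γ − 1)m₀c² = (6.6808 − 1) × 1876 = 5.6808 × 1876 = 10700 MeV

K ≈ 10700 MeV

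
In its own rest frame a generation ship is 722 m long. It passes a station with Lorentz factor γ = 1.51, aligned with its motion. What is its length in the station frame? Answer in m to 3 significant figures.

L ≈ 478 m

γ = 1.51 (given)
Length contraction: L = L₀/γ = 722/1.51 = 478 m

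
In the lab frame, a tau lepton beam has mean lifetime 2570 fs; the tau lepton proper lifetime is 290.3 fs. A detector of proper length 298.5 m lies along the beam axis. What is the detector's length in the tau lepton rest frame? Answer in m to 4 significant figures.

L ≈ 33.72 m

Time dilation ⇒ γ = Δt/τ₀ = 2570/290.3 = 8.85291
Length contraction: L = L₀/γ = 298.5/8.85291 = 33.72 m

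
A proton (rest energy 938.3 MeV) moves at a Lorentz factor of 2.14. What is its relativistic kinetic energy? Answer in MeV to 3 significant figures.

γ = 2.14 (given)
K = (γ − 1)m₀c² = (2.14 − 1) × 938.3 MeV = 1.1400 × 938.3 MeV = 1070 MeV

K ≈ 1070 MeV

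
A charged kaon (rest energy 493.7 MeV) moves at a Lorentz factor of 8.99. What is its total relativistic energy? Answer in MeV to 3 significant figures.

E ≈ 4440 MeV

γ = 8.99 (given)
E = γm₀c² = 8.99 × 493.7 MeV = 4440 MeV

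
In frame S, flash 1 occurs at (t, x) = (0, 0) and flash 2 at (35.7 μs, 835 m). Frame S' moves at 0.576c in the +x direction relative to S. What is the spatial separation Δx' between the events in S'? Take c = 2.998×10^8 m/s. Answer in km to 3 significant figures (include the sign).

γ = 1/√(1 − 0.576²) = 1.2233
Δx' = γ(Δx − vΔt) = 1.2233 × (835 m − 0.576×(2.998×10^8 m/s)×35.7×10^-6 s)
= 1.2233 × (-5329.8 m) = -6.52 km

Δx' ≈ -6.52 km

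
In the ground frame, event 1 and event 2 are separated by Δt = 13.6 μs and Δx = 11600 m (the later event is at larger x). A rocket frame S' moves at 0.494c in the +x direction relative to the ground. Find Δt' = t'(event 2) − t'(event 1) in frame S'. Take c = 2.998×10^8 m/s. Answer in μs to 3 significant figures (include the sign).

γ = 1/√(1 − 0.494²) = 1.1501
Δt' = γ(Δt − vΔx/c²) = 1.1501 × (13.6 μs − 0.494×11600 m / (2.998×10^8 m/s))
= 1.1501 × (-5.5141 μs) = -6.34 μs

Δt' ≈ -6.34 μs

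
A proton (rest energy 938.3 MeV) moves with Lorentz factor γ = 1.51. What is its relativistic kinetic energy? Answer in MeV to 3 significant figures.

K ≈ 479 MeV

γ = 1.51 (given)
K = (γ − 1)m₀c² = (1.51 − 1) × 938.3 MeV = 0.51000 × 938.3 MeV = 479 MeV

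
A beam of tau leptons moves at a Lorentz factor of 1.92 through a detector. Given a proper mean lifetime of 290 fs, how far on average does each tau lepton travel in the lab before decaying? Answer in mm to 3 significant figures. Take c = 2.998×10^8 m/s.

β = √(1 − 1/γ²) = √(1 − 1/1.92²) = 0.85366
Dilated lifetime: Δt = γτ₀ = 1.92 × 290 fs = 556.80 fs
d = vΔt = 0.85366c × 556.80 fs = 2.5593×10^8 m/s × 5.5680×10^-13 s = 0.143 mm

d ≈ 0.143 mm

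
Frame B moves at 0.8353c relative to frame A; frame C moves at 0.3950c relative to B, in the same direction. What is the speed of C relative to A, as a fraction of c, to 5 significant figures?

u ≈ 0.92508c

Compose boost 2: (0.3950 + 0.8353)/(1 + 0.3950×0.8353) = 1.2303/1.329944 = 0.92508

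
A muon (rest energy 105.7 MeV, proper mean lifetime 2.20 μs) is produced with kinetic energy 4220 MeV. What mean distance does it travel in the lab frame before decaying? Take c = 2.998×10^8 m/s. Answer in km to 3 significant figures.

γ = 1 + K/(m₀c²) = 1 + 4220/105.7 = 40.924
β = √(1 − 1/γ²) = 0.99970
Dilated lifetime: γτ₀ = 40.924 × 2.20 μs = 90.033 μs
d = βc·γτ₀ = 0.99970 × (2.998×10^8 m/s) × 9.0033×10^-5 s = 27.0 km

d ≈ 27.0 km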